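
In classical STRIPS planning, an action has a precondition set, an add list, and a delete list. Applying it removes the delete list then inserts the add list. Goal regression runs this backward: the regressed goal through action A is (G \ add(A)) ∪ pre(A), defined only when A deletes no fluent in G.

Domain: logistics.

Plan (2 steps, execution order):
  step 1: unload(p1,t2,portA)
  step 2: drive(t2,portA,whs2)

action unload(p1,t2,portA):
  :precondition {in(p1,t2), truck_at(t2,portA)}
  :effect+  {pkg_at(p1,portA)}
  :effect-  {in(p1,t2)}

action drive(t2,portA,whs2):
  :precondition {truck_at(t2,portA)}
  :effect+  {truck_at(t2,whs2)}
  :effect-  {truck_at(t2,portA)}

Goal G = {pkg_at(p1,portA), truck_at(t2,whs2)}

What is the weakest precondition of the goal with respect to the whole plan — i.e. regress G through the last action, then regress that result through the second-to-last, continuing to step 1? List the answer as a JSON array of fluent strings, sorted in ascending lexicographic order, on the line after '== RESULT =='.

Regress step by step:
  through step 2 (drive(t2,portA,whs2)): drop {truck_at(t2,whs2)}, keep {pkg_at(p1,portA)}, require {truck_at(t2,portA)}
    → {pkg_at(p1,portA), truck_at(t2,portA)}
  through step 1 (unload(p1,t2,portA)): drop {pkg_at(p1,portA)}, keep {truck_at(t2,portA)}, require {in(p1,t2), truck_at(t2,portA)}
    → {in(p1,t2), truck_at(t2,portA)}

== RESULT ==
["in(p1,t2)", "truck_at(t2,portA)"]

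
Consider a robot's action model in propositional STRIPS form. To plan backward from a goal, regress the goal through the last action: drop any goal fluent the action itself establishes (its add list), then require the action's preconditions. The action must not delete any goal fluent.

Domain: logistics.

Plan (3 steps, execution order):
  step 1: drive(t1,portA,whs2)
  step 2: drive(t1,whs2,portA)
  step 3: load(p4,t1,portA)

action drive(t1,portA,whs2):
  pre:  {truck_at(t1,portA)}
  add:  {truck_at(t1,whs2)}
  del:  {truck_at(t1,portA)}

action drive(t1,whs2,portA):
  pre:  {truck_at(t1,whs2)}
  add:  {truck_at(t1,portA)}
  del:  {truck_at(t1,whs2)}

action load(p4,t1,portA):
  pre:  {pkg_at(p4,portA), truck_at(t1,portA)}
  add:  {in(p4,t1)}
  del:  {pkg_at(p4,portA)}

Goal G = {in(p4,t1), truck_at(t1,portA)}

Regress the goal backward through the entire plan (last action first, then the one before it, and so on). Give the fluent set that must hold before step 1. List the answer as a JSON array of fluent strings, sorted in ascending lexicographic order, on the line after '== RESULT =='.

Regress step by step:
  through step 3 (load(p4,t1,portA)): drop {in(p4,t1)}, keep {truck_at(t1,portA)}, require {pkg_at(p4,portA), truck_at(t1,portA)}
    → {pkg_at(p4,portA), truck_at(t1,portA)}
  through step 2 (drive(t1,whs2,portA)): drop {truck_at(t1,portA)}, keep {pkg_at(p4,portA)}, require {truck_at(t1,whs2)}
    → {pkg_at(p4,portA), truck_at(t1,whs2)}
  through step 1 (drive(t1,portA,whs2)): drop {truck_at(t1,whs2)}, keep {pkg_at(p4,portA)}, require {truck_at(t1,portA)}
    → {pkg_at(p4,portA), truck_at(t1,portA)}

== RESULT ==
["pkg_at(p4,portA)", "truck_at(t1,portA)"]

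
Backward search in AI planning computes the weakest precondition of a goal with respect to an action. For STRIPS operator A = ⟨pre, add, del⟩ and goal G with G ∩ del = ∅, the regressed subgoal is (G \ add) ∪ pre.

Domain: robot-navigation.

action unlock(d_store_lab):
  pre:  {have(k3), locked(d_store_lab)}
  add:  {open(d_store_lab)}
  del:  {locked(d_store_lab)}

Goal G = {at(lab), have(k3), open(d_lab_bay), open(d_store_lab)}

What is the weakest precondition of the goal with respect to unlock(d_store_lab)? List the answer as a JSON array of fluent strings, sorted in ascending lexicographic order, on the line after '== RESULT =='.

Regress:
  G ∩ del = {}  (empty — regression defined)
  G \ add = {at(lab), have(k3), open(d_lab_bay), open(d_store_lab)} \ {open(d_store_lab)} = {at(lab), have(k3), open(d_lab_bay)}
  ∪ pre   = {at(lab), have(k3), open(d_lab_bay)} ∪ {have(k3), locked(d_store_lab)}
          = {at(lab), have(k3), locked(d_store_lab), open(d_lab_bay)}

== RESULT ==
["at(lab)", "have(k3)", "locked(d_store_lab)", "open(d_lab_bay)"]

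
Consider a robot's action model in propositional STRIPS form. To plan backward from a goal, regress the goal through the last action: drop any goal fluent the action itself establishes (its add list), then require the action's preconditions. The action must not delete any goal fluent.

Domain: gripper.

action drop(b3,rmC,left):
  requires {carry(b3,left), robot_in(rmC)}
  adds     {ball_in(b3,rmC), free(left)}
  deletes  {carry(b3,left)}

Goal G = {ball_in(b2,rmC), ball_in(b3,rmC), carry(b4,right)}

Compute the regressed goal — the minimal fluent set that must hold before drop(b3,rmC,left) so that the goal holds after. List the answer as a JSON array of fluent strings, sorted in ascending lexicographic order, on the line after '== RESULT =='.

Regress:
  G ∩ del = {}  (empty — regression defined)
  G \ add = {ball_in(b2,rmC), ball_in(b3,rmC), carry(b4,right)} \ {ball_in(b3,rmC), free(left)} = {ball_in(b2,rmC), carry(b4,right)}
  ∪ pre   = {ball_in(b2,rmC), carry(b4,right)} ∪ {carry(b3,left), robot_in(rmC)}
          = {ball_in(b2,rmC), carry(b3,left), carry(b4,right), robot_in(rmC)}

== RESULT ==
["ball_in(b2,rmC)", "carry(b3,left)", "carry(b4,right)", "robot_in(rmC)"]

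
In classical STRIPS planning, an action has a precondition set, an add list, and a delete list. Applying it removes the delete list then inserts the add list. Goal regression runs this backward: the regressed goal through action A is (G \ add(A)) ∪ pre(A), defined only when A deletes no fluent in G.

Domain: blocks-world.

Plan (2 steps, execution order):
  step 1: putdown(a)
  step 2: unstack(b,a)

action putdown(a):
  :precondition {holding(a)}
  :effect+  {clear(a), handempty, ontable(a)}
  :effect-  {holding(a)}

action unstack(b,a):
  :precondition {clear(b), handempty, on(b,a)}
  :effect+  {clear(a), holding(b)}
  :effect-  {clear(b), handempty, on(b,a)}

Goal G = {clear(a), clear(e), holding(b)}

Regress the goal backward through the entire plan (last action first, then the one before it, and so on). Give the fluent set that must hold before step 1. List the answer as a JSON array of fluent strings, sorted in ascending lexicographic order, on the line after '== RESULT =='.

Work backward from the goal:
  through step 2 (unstack(b,a)): drop {clear(a), holding(b)}, keep {clear(e)}, require {clear(b), handempty, on(b,a)}
    → {clear(b), clear(e), handempty, on(b,a)}
  through step 1 (putdown(a)): drop {handempty}, keep {clear(b), clear(e), on(b,a)}, require {holding(a)}
    → {clear(b), clear(e), holding(a), on(b,a)}

== RESULT ==
["clear(b)", "clear(e)", "holding(a)", "on(b,a)"]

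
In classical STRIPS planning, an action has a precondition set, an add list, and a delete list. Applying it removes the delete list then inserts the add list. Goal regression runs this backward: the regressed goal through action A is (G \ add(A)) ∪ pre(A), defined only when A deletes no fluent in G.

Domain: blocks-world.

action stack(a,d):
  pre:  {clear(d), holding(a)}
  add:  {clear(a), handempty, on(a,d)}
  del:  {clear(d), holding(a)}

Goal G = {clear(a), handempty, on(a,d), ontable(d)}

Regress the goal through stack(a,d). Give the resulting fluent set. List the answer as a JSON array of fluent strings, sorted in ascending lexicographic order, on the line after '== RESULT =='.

Compute (G \ add) ∪ pre:
  G ∩ del = {}  (empty — regression defined)
  G \ add = {clear(a), handempty, on(a,d), ontable(d)} \ {clear(a), handempty, on(a,d)} = {ontable(d)}
  ∪ pre   = {ontable(d)} ∪ {clear(d), holding(a)}
          = {clear(d), holding(a), ontable(d)}

== RESULT ==
["clear(d)", "holding(a)", "ontable(d)"]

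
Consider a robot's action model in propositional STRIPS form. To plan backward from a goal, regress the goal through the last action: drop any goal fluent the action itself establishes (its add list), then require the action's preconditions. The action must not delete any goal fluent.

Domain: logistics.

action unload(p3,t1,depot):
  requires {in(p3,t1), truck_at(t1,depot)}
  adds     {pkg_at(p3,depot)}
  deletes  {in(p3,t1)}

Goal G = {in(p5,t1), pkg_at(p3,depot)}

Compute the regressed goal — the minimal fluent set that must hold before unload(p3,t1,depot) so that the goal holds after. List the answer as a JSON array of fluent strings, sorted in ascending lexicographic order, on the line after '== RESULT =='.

Regress:
  G ∩ del = {}  (empty — regression defined)
  G \ add = {in(p5,t1), pkg_at(p3,depot)} \ {pkg_at(p3,depot)} = {in(p5,t1)}
  ∪ pre   = {in(p5,t1)} ∪ {in(p3,t1), truck_at(t1,depot)}
          = {in(p3,t1), in(p5,t1), truck_at(t1,depot)}

== RESULT ==
["in(p3,t1)", "in(p5,t1)", "truck_at(t1,depot)"]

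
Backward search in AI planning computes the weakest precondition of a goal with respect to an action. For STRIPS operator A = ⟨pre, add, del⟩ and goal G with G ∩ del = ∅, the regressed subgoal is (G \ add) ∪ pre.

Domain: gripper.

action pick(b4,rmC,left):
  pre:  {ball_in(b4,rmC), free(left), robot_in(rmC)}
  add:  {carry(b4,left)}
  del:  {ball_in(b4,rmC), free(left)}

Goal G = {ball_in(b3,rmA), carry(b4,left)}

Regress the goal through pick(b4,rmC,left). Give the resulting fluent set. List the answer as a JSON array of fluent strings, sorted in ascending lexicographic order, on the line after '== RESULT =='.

Compute (G \ add) ∪ pre:
  G ∩ del = {}  (empty — regression defined)
  G \ add = {ball_in(b3,rmA), carry(b4,left)} \ {carry(b4,left)} = {ball_in(b3,rmA)}
  ∪ pre   = {ball_in(b3,rmA)} ∪ {ball_in(b4,rmC), free(left), robot_in(rmC)}
          = {ball_in(b3,rmA), ball_in(b4,rmC), free(left), robot_in(rmC)}

== RESULT ==
["ball_in(b3,rmA)", "ball_in(b4,rmC)", "free(left)", "robot_in(rmC)"]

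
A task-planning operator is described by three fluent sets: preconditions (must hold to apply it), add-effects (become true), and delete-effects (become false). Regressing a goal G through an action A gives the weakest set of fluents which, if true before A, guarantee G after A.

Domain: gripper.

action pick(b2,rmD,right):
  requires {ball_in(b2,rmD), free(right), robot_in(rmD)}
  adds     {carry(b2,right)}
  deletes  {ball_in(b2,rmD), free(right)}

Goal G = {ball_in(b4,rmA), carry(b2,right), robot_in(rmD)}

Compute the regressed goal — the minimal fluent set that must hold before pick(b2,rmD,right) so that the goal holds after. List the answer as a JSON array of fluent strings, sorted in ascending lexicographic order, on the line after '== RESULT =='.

Compute (G \ add) ∪ pre:
  G ∩ del = {}  (empty — regression defined)
  G \ add = {ball_in(b4,rmA), carry(b2,right), robot_in(rmD)} \ {carry(b2,right)} = {ball_in(b4,rmA), robot_in(rmD)}
  ∪ pre   = {ball_in(b4,rmA), robot_in(rmD)} ∪ {ball_in(b2,rmD), free(right), robot_in(rmD)}
          = {ball_in(b2,rmD), ball_in(b4,rmA), free(right), robot_in(rmD)}

== RESULT ==
["ball_in(b2,rmD)", "ball_in(b4,rmA)", "free(right)", "robot_in(rmD)"]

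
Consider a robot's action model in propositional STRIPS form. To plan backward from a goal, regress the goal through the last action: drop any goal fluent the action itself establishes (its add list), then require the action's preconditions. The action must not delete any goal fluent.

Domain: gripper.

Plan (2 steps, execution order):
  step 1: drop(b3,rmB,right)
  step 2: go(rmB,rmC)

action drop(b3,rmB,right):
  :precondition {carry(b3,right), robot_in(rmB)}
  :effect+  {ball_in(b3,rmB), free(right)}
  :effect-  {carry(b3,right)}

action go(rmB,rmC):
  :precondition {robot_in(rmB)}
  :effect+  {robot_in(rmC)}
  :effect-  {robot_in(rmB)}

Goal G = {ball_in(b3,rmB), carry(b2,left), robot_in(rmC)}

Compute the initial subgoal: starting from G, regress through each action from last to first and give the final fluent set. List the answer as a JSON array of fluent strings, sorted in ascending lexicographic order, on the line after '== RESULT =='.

Regress step by step:
  through step 2 (go(rmB,rmC)): drop {robot_in(rmC)}, keep {ball_in(b3,rmB), carry(b2,left)}, require {robot_in(rmB)}
    → {ball_in(b3,rmB), carry(b2,left), robot_in(rmB)}
  through step 1 (drop(b3,rmB,right)): drop {ball_in(b3,rmB)}, keep {carry(b2,left), robot_in(rmB)}, require {carry(b3,right), robot_in(rmB)}
    → {carry(b2,left), carry(b3,right), robot_in(rmB)}

== RESULT ==
["carry(b2,left)", "carry(b3,right)", "robot_in(rmB)"]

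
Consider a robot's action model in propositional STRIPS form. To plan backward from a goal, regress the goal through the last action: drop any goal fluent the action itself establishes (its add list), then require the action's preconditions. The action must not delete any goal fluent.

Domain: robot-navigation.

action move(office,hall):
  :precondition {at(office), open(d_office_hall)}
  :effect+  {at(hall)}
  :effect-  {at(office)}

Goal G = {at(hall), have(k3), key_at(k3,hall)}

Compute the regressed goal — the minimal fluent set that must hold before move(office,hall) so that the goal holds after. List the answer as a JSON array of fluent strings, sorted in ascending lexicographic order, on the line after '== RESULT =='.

Regress:
  G ∩ del = {}  (empty — regression defined)
  G \ add = {at(hall), have(k3), key_at(k3,hall)} \ {at(hall)} = {have(k3), key_at(k3,hall)}
  ∪ pre   = {have(k3), key_at(k3,hall)} ∪ {at(office), open(d_office_hall)}
          = {at(office), have(k3), key_at(k3,hall), open(d_office_hall)}

== RESULT ==
["at(office)", "have(k3)", "key_at(k3,hall)", "open(d_office_hall)"]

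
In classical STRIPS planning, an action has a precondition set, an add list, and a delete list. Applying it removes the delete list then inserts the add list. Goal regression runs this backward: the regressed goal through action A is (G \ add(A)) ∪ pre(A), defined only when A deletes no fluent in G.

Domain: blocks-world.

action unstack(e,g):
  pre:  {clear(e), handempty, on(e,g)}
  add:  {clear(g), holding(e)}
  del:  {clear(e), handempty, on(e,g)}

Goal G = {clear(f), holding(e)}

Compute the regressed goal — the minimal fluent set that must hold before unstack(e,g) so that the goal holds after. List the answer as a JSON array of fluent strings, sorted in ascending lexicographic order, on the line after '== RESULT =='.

Compute (G \ add) ∪ pre:
  G ∩ del = {}  (empty — regression defined)
  G \ add = {clear(f), holding(e)} \ {clear(g), holding(e)} = {clear(f)}
  ∪ pre   = {clear(f)} ∪ {clear(e), handempty, on(e,g)}
          = {clear(e), clear(f), handempty, on(e,g)}

== RESULT ==
["clear(e)", "clear(f)", "handempty", "on(e,g)"]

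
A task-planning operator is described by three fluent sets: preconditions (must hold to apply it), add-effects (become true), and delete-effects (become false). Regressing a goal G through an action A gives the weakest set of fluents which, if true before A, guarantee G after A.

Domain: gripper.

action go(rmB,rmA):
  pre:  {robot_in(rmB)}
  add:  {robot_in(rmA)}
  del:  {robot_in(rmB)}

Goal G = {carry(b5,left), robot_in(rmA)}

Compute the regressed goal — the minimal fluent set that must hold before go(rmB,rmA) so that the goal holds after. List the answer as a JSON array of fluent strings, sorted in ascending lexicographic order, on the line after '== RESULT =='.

Regress:
  G ∩ del = {}  (empty — regression defined)
  G \ add = {carry(b5,left), robot_in(rmA)} \ {robot_in(rmA)} = {carry(b5,left)}
  ∪ pre   = {carry(b5,left)} ∪ {robot_in(rmB)}
          = {carry(b5,left), robot_in(rmB)}

== RESULT ==
["carry(b5,left)", "robot_in(rmB)"]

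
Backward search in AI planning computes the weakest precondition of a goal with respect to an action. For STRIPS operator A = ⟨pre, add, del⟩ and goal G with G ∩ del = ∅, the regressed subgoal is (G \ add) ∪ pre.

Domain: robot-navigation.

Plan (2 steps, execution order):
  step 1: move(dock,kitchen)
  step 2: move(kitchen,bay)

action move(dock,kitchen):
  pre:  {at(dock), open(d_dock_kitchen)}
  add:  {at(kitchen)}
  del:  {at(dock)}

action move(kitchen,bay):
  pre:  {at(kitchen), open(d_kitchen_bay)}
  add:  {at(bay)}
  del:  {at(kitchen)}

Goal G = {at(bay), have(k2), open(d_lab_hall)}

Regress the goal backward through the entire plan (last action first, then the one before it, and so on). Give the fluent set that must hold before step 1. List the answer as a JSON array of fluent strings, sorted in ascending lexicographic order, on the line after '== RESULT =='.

Regress step by step:
  through step 2 (move(kitchen,bay)): drop {at(bay)}, keep {have(k2), open(d_lab_hall)}, require {at(kitchen), open(d_kitchen_bay)}
    → {at(kitchen), have(k2), open(d_kitchen_bay), open(d_lab_hall)}
  through step 1 (move(dock,kitchen)): drop {at(kitchen)}, keep {have(k2), open(d_kitchen_bay), open(d_lab_hall)}, require {at(dock), open(d_dock_kitchen)}
    → {at(dock), have(k2), open(d_dock_kitchen), open(d_kitchen_bay), open(d_lab_hall)}

== RESULT ==
["at(dock)", "have(k2)", "open(d_dock_kitchen)", "open(d_kitchen_bay)", "open(d_lab_hall)"]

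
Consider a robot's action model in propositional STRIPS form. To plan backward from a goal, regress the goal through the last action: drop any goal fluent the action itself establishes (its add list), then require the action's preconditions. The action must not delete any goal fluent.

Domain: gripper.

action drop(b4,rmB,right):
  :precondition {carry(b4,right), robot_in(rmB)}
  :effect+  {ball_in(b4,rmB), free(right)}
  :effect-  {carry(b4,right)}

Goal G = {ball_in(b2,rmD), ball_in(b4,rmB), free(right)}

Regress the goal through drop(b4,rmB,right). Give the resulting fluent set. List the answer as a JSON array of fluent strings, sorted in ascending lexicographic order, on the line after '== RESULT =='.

Compute (G \ add) ∪ pre:
  G ∩ del = {}  (empty — regression defined)
  G \ add = {ball_in(b2,rmD), ball_in(b4,rmB), free(right)} \ {ball_in(b4,rmB), free(right)} = {ball_in(b2,rmD)}
  ∪ pre   = {ball_in(b2,rmD)} ∪ {carry(b4,right), robot_in(rmB)}
          = {ball_in(b2,rmD), carry(b4,right), robot_in(rmB)}

== RESULT ==
["ball_in(b2,rmD)", "carry(b4,right)", "robot_in(rmB)"]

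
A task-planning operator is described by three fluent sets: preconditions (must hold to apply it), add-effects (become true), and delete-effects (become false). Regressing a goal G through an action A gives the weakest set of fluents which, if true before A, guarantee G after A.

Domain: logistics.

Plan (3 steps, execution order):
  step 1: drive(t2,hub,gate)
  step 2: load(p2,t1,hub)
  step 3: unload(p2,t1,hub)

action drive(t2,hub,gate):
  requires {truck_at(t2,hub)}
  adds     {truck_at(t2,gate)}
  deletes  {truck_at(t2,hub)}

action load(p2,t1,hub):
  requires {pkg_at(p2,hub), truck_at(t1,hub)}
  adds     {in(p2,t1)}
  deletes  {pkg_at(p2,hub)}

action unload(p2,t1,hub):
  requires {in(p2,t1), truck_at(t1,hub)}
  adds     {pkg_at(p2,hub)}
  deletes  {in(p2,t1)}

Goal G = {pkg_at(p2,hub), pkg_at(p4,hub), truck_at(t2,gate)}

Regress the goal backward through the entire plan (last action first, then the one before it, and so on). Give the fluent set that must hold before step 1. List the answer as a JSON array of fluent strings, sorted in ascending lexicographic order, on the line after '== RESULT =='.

Regress step by step:
  through step 3 (unload(p2,t1,hub)): drop {pkg_at(p2,hub)}, keep {pkg_at(p4,hub), truck_at(t2,gate)}, require {in(p2,t1), truck_at(t1,hub)}
    → {in(p2,t1), pkg_at(p4,hub), truck_at(t1,hub), truck_at(t2,gate)}
  through step 2 (load(p2,t1,hub)): drop {in(p2,t1)}, keep {pkg_at(p4,hub), truck_at(t1,hub), truck_at(t2,gate)}, require {pkg_at(p2,hub), truck_at(t1,hub)}
    → {pkg_at(p2,hub), pkg_at(p4,hub), truck_at(t1,hub), truck_at(t2,gate)}
  through step 1 (drive(t2,hub,gate)): drop {truck_at(t2,gate)}, keep {pkg_at(p2,hub), pkg_at(p4,hub), truck_at(t1,hub)}, require {truck_at(t2,hub)}
    → {pkg_at(p2,hub), pkg_at(p4,hub), truck_at(t1,hub), truck_at(t2,hub)}

== RESULT ==
["pkg_at(p2,hub)", "pkg_at(p4,hub)", "truck_at(t1,hub)", "truck_at(t2,hub)"]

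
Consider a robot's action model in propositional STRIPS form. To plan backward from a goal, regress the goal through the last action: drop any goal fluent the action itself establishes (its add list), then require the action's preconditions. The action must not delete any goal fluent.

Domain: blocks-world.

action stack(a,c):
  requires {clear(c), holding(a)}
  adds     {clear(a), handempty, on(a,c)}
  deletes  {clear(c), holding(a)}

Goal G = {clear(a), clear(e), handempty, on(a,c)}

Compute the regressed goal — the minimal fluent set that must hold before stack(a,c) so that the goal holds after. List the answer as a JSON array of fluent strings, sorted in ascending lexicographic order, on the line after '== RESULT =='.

Compute (G \ add) ∪ pre:
  G ∩ del = {}  (empty — regression defined)
  G \ add = {clear(a), clear(e), handempty, on(a,c)} \ {clear(a), handempty, on(a,c)} = {clear(e)}
  ∪ pre   = {clear(e)} ∪ {clear(c), holding(a)}
          = {clear(c), clear(e), holding(a)}

== RESULT ==
["clear(c)", "clear(e)", "holding(a)"]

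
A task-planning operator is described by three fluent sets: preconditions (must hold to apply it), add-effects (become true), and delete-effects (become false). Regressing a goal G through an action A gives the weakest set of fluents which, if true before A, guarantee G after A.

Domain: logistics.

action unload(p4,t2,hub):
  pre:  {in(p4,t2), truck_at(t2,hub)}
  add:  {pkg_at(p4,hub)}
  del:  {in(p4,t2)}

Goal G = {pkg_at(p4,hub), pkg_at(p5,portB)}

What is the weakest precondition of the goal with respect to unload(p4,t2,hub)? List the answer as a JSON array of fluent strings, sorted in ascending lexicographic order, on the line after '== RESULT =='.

Regress:
  G ∩ del = {}  (empty — regression defined)
  G \ add = {pkg_at(p4,hub), pkg_at(p5,portB)} \ {pkg_at(p4,hub)} = {pkg_at(p5,portB)}
  ∪ pre   = {pkg_at(p5,portB)} ∪ {in(p4,t2), truck_at(t2,hub)}
          = {in(p4,t2), pkg_at(p5,portB), truck_at(t2,hub)}

== RESULT ==
["in(p4,t2)", "pkg_at(p5,portB)", "truck_at(t2,hub)"]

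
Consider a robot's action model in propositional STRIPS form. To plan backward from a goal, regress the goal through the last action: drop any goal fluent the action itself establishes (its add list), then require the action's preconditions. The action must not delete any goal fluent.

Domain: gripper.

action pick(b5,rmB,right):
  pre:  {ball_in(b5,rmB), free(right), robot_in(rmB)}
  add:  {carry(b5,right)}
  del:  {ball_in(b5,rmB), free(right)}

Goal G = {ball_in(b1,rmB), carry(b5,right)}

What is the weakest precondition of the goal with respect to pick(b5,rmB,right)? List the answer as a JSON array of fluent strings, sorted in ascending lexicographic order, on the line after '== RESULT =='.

Compute (G \ add) ∪ pre:
  G ∩ del = {}  (empty — regression defined)
  G \ add = {ball_in(b1,rmB), carry(b5,right)} \ {carry(b5,right)} = {ball_in(b1,rmB)}
  ∪ pre   = {ball_in(b1,rmB)} ∪ {ball_in(b5,rmB), free(right), robot_in(rmB)}
          = {ball_in(b1,rmB), ball_in(b5,rmB), free(right), robot_in(rmB)}

== RESULT ==
["ball_in(b1,rmB)", "ball_in(b5,rmB)", "free(right)", "robot_in(rmB)"]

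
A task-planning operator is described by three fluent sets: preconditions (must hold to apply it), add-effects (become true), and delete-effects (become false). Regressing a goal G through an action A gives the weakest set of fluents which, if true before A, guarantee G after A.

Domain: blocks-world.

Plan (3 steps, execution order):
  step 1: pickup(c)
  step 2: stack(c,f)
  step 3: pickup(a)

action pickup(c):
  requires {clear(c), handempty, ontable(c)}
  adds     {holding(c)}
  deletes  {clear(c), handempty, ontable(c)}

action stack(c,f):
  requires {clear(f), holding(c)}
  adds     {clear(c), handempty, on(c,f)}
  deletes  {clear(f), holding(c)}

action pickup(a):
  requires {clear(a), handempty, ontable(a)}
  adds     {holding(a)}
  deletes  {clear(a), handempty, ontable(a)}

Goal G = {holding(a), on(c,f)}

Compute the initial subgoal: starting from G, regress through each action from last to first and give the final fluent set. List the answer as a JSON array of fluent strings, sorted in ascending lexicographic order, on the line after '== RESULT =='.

Work backward from the goal:
  through step 3 (pickup(a)): drop {holding(a)}, keep {on(c,f)}, require {clear(a), handempty, ontable(a)}
    → {clear(a), handempty, on(c,f), ontable(a)}
  through step 2 (stack(c,f)): drop {handempty, on(c,f)}, keep {clear(a), ontable(a)}, require {clear(f), holding(c)}
    → {clear(a), clear(f), holding(c), ontable(a)}
  through step 1 (pickup(c)): drop {holding(c)}, keep {clear(a), clear(f), ontable(a)}, require {clear(c), handempty, ontable(c)}
    → {clear(a), clear(c), clear(f), handempty, ontable(a), ontable(c)}

== RESULT ==
["clear(a)", "clear(c)", "clear(f)", "handempty", "ontable(a)", "ontable(c)"]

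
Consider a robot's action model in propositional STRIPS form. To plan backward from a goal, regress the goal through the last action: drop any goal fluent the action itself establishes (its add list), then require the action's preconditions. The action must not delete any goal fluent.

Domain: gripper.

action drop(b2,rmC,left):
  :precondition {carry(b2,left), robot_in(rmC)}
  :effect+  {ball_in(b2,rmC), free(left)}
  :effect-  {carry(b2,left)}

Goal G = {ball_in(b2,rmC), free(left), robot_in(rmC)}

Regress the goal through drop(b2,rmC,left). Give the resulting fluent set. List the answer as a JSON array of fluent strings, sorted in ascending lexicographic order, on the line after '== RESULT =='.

Compute (G \ add) ∪ pre:
  G ∩ del = {}  (empty — regression defined)
  G \ add = {ball_in(b2,rmC), free(left), robot_in(rmC)} \ {ball_in(b2,rmC), free(left)} = {robot_in(rmC)}
  ∪ pre   = {robot_in(rmC)} ∪ {carry(b2,left), robot_in(rmC)}
          = {carry(b2,left), robot_in(rmC)}

== RESULT ==
["carry(b2,left)", "robot_in(rmC)"]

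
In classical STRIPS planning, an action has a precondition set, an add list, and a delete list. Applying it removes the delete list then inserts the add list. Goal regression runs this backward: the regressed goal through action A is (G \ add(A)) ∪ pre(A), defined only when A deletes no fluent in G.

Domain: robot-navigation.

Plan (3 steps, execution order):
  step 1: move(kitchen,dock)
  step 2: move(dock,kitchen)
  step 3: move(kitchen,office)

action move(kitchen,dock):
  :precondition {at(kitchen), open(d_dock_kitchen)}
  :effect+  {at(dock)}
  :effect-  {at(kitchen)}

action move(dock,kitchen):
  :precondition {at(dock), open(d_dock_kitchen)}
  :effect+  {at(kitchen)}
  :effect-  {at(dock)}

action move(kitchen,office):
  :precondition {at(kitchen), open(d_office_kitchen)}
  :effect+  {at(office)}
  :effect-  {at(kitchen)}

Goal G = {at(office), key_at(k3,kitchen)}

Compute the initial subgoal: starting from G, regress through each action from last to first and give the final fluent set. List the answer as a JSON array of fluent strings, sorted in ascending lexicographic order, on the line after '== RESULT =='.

Regress step by step:
  through step 3 (move(kitchen,office)): drop {at(office)}, keep {key_at(k3,kitchen)}, require {at(kitchen), open(d_office_kitchen)}
    → {at(kitchen), key_at(k3,kitchen), open(d_office_kitchen)}
  through step 2 (move(dock,kitchen)): drop {at(kitchen)}, keep {key_at(k3,kitchen), open(d_office_kitchen)}, require {at(dock), open(d_dock_kitchen)}
    → {at(dock), key_at(k3,kitchen), open(d_dock_kitchen), open(d_office_kitchen)}
  through step 1 (move(kitchen,dock)): drop {at(dock)}, keep {key_at(k3,kitchen), open(d_dock_kitchen), open(d_office_kitchen)}, require {at(kitchen), open(d_dock_kitchen)}
    → {at(kitchen), key_at(k3,kitchen), open(d_dock_kitchen), open(d_office_kitchen)}

== RESULT ==
["at(kitchen)", "key_at(k3,kitchen)", "open(d_dock_kitchen)", "open(d_office_kitchen)"]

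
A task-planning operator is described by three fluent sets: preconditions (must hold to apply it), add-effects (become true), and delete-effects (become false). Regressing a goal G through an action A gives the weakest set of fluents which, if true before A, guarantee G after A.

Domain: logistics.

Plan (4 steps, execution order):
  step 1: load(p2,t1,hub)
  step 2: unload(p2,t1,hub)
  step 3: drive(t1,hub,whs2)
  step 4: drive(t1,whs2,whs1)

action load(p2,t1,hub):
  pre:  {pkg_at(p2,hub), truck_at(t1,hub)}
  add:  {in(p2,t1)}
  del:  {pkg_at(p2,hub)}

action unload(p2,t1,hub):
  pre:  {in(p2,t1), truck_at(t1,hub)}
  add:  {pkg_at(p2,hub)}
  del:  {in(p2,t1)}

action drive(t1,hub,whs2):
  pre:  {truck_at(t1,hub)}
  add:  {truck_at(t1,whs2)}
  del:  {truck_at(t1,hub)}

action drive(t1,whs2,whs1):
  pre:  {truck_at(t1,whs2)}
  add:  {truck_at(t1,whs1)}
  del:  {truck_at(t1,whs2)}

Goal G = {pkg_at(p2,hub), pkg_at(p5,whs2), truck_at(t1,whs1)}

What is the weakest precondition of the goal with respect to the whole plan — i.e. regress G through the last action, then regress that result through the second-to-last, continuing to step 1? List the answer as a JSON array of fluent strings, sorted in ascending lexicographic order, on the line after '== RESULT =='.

Regress step by step:
  through step 4 (drive(t1,whs2,whs1)): drop {truck_at(t1,whs1)}, keep {pkg_at(p2,hub), pkg_at(p5,whs2)}, require {truck_at(t1,whs2)}
    → {pkg_at(p2,hub), pkg_at(p5,whs2), truck_at(t1,whs2)}
  through step 3 (drive(t1,hub,whs2)): drop {truck_at(t1,whs2)}, keep {pkg_at(p2,hub), pkg_at(p5,whs2)}, require {truck_at(t1,hub)}
    → {pkg_at(p2,hub), pkg_at(p5,whs2), truck_at(t1,hub)}
  through step 2 (unload(p2,t1,hub)): drop {pkg_at(p2,hub)}, keep {pkg_at(p5,whs2), truck_at(t1,hub)}, require {in(p2,t1), truck_at(t1,hub)}
    → {in(p2,t1), pkg_at(p5,whs2), truck_at(t1,hub)}
  through step 1 (load(p2,t1,hub)): drop {in(p2,t1)}, keep {pkg_at(p5,whs2), truck_at(t1,hub)}, require {pkg_at(p2,hub), truck_at(t1,hub)}
    → {pkg_at(p2,hub), pkg_at(p5,whs2), truck_at(t1,hub)}

== RESULT ==
["pkg_at(p2,hub)", "pkg_at(p5,whs2)", "truck_at(t1,hub)"]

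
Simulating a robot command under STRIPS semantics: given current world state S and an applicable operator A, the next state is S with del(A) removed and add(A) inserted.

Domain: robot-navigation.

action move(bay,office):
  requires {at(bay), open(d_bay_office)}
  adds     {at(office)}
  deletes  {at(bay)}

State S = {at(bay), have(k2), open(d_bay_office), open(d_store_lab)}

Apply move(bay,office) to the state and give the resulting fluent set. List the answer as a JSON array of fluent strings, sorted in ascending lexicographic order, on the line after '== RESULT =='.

Progress:
  pre ⊆ S: {at(bay), open(d_bay_office)} ⊆ S  — applicable
  S \ del = {have(k2), open(d_bay_office), open(d_store_lab)}
  ∪ add   = {at(office), have(k2), open(d_bay_office), open(d_store_lab)}

== RESULT ==
["at(office)", "have(k2)", "open(d_bay_office)", "open(d_store_lab)"]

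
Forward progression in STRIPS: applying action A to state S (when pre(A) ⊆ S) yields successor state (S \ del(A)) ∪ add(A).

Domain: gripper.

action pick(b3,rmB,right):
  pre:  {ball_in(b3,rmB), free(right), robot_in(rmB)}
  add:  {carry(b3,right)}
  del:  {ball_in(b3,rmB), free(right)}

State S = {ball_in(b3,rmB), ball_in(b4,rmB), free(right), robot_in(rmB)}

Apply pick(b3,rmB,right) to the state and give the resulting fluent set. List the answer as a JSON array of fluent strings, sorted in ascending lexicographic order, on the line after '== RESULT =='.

Progress:
  pre ⊆ S: {ball_in(b3,rmB), free(right), robot_in(rmB)} ⊆ S  — applicable
  S \ del = {ball_in(b4,rmB), robot_in(rmB)}
  ∪ add   = {ball_in(b4,rmB), carry(b3,right), robot_in(rmB)}

== RESULT ==
["ball_in(b4,rmB)", "carry(b3,right)", "robot_in(rmB)"]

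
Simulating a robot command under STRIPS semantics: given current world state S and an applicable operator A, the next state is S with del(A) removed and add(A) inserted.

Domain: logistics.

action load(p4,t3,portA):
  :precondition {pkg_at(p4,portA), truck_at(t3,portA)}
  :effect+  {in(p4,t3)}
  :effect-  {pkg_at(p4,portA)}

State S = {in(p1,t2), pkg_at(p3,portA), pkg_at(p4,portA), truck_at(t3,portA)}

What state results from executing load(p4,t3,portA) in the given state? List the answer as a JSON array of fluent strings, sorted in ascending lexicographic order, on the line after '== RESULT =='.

Compute (S \ del) ∪ add:
  pre ⊆ S: {pkg_at(p4,portA), truck_at(t3,portA)} ⊆ S  — applicable
  S \ del = {in(p1,t2), pkg_at(p3,portA), truck_at(t3,portA)}
  ∪ add   = {in(p1,t2), in(p4,t3), pkg_at(p3,portA), truck_at(t3,portA)}

== RESULT ==
["in(p1,t2)", "in(p4,t3)", "pkg_at(p3,portA)", "truck_at(t3,portA)"]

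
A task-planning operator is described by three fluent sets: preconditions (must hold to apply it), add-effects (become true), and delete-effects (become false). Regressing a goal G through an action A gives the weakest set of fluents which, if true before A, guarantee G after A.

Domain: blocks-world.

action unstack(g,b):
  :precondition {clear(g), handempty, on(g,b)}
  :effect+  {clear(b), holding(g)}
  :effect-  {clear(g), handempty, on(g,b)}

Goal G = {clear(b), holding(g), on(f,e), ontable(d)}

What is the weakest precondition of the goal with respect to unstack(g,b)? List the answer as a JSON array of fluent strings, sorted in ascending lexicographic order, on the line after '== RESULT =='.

Regress:
  G ∩ del = {}  (empty — regression defined)
  G \ add = {clear(b), holding(g), on(f,e), ontable(d)} \ {clear(b), holding(g)} = {on(f,e), ontable(d)}
  ∪ pre   = {on(f,e), ontable(d)} ∪ {clear(g), handempty, on(g,b)}
          = {clear(g), handempty, on(f,e), on(g,b), ontable(d)}

== RESULT ==
["clear(g)", "handempty", "on(f,e)", "on(g,b)", "ontable(d)"]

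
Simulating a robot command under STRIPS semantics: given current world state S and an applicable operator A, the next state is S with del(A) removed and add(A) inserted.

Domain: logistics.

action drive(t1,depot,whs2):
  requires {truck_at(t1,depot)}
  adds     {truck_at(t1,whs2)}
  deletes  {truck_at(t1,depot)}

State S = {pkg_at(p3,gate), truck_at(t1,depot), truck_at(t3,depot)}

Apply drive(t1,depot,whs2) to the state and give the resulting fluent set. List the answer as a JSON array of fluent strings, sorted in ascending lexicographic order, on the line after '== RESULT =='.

Progress:
  pre ⊆ S: {truck_at(t1,depot)} ⊆ S  — applicable
  S \ del = {pkg_at(p3,gate), truck_at(t3,depot)}
  ∪ add   = {pkg_at(p3,gate), truck_at(t1,whs2), truck_at(t3,depot)}

== RESULT ==
["pkg_at(p3,gate)", "truck_at(t1,whs2)", "truck_at(t3,depot)"]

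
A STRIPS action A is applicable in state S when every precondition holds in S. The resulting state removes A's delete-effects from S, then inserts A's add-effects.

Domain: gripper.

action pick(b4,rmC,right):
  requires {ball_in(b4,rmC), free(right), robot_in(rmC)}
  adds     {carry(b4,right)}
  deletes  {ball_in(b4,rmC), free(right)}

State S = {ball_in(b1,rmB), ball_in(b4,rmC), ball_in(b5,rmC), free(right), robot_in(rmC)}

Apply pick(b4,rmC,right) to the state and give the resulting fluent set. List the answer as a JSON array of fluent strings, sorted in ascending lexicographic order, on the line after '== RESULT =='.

Compute (S \ del) ∪ add:
  pre ⊆ S: {ball_in(b4,rmC), free(right), robot_in(rmC)} ⊆ S  — applicable
  S \ del = {ball_in(b1,rmB), ball_in(b5,rmC), robot_in(rmC)}
  ∪ add   = {ball_in(b1,rmB), ball_in(b5,rmC), carry(b4,right), robot_in(rmC)}

== RESULT ==
["ball_in(b1,rmB)", "ball_in(b5,rmC)", "carry(b4,right)", "robot_in(rmC)"]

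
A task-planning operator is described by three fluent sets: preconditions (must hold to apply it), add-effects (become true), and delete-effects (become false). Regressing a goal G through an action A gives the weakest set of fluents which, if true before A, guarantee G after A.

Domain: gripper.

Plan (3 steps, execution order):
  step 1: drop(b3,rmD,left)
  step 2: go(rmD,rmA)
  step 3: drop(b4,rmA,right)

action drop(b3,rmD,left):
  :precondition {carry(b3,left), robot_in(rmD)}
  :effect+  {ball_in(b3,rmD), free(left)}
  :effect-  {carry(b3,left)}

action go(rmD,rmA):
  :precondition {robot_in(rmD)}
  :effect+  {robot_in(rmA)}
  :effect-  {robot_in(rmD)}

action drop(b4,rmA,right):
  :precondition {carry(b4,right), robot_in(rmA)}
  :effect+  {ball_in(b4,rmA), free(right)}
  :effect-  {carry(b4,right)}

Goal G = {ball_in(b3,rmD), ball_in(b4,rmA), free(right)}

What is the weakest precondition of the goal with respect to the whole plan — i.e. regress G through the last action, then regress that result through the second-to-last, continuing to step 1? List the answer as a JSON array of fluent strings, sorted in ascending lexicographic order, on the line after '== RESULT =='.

Regress step by step:
  through step 3 (drop(b4,rmA,right)): drop {ball_in(b4,rmA), free(right)}, keep {ball_in(b3,rmD)}, require {carry(b4,right), robot_in(rmA)}
    → {ball_in(b3,rmD), carry(b4,right), robot_in(rmA)}
  through step 2 (go(rmD,rmA)): drop {robot_in(rmA)}, keep {ball_in(b3,rmD), carry(b4,right)}, require {robot_in(rmD)}
    → {ball_in(b3,rmD), carry(b4,right), robot_in(rmD)}
  through step 1 (drop(b3,rmD,left)): drop {ball_in(b3,rmD)}, keep {carry(b4,right), robot_in(rmD)}, require {carry(b3,left), robot_in(rmD)}
    → {carry(b3,left), carry(b4,right), robot_in(rmD)}

== RESULT ==
["carry(b3,left)", "carry(b4,right)", "robot_in(rmD)"]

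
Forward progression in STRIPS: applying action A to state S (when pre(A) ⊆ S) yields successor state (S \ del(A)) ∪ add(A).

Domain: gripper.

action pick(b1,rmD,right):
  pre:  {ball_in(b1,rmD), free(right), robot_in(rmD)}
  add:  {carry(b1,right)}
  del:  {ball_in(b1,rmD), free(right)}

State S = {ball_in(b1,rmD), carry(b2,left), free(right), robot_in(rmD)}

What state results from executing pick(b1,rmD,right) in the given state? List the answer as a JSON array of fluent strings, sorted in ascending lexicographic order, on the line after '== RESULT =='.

Progress:
  pre ⊆ S: {ball_in(b1,rmD), free(right), robot_in(rmD)} ⊆ S  — applicable
  S \ del = {carry(b2,left), robot_in(rmD)}
  ∪ add   = {carry(b1,right), carry(b2,left), robot_in(rmD)}

== RESULT ==
["carry(b1,right)", "carry(b2,left)", "robot_in(rmD)"]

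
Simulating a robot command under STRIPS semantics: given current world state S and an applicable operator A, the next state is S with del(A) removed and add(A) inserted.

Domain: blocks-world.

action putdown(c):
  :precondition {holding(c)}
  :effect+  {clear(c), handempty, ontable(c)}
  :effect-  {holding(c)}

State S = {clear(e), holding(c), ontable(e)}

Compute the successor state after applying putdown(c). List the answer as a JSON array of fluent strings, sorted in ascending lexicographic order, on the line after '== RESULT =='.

Progress:
  pre ⊆ S: {holding(c)} ⊆ S  — applicable
  S \ del = {clear(e), ontable(e)}
  ∪ add   = {clear(c), clear(e), handempty, ontable(c), ontable(e)}

== RESULT ==
["clear(c)", "clear(e)", "handempty", "ontable(c)", "ontable(e)"]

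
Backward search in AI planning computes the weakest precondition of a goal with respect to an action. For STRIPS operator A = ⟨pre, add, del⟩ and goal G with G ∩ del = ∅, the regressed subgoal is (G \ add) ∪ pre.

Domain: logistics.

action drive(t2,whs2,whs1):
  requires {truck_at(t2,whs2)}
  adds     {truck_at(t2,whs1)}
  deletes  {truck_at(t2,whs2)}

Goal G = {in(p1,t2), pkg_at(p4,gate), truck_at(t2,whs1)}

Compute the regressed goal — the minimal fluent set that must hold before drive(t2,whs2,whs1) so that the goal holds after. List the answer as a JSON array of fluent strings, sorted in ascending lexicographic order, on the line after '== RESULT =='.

Compute (G \ add) ∪ pre:
  G ∩ del = {}  (empty — regression defined)
  G \ add = {in(p1,t2), pkg_at(p4,gate), truck_at(t2,whs1)} \ {truck_at(t2,whs1)} = {in(p1,t2), pkg_at(p4,gate)}
  ∪ pre   = {in(p1,t2), pkg_at(p4,gate)} ∪ {truck_at(t2,whs2)}
          = {in(p1,t2), pkg_at(p4,gate), truck_at(t2,whs2)}

== RESULT ==
["in(p1,t2)", "pkg_at(p4,gate)", "truck_at(t2,whs2)"]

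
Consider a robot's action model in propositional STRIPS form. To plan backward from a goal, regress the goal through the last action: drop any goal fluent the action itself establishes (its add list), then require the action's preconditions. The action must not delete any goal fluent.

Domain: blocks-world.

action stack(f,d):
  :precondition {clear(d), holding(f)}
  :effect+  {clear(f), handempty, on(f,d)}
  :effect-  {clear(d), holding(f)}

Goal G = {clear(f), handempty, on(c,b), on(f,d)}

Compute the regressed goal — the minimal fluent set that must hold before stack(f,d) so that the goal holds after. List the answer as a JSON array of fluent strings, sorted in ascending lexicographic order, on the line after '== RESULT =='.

Regress:
  G ∩ del = {}  (empty — regression defined)
  G \ add = {clear(f), handempty, on(c,b), on(f,d)} \ {clear(f), handempty, on(f,d)} = {on(c,b)}
  ∪ pre   = {on(c,b)} ∪ {clear(d), holding(f)}
          = {clear(d), holding(f), on(c,b)}

== RESULT ==
["clear(d)", "holding(f)", "on(c,b)"]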